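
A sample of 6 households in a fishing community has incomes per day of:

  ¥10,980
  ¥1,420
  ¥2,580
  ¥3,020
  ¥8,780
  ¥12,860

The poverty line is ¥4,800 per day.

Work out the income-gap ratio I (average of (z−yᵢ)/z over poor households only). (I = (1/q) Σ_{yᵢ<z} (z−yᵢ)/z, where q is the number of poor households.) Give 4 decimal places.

0.5125

Incomes under z: ¥1,420, ¥2,580, ¥3,020 (q = 3 of N = 6).
Shortfall ratios (z−y)/z: 0.7042, 0.4625, 0.3708; sum = 1.537500.
The income-gap ratio divides by q (the poor only): 1.537500 / 3 = 0.5125.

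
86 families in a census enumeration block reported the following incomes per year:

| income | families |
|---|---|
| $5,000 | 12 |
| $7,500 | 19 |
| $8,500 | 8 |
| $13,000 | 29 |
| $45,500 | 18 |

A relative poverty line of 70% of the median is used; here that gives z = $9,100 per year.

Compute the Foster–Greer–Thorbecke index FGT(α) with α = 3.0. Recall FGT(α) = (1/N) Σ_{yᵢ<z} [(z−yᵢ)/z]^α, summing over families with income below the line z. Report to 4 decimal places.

0.0140

Poor units: 12×$5,000, 19×$7,500, 8×$8,500 (q = 39 of N = 86).
Normalized shortfalls: (9100−5000)/9100 = 0.4505 (×12); (9100−7500)/9100 = 0.1758 (×19); (9100−8500)/9100 = 0.0659 (×8).
Raised to α = 3.0: 0.09146 (×12); 0.00544 (×19); 0.00029 (×8).
Sum = 1.203077; FGT(3.0) = 1.203077 / 86 = 0.0140.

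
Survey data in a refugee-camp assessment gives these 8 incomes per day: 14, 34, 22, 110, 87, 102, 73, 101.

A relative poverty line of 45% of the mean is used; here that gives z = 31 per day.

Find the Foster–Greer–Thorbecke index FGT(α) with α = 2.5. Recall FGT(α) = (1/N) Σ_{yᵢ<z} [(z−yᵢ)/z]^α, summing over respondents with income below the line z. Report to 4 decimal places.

Below the line: 14, 22 (q = 2 of N = 8).
Relative gaps: (31−14)/31 = 0.5484; (31−22)/31 = 0.2903.
Raised to α = 2.5: 0.22270; 0.04542.
Sum = 0.268114; FGT(2.5) = 0.268114 / 8 = 0.0335.

0.0335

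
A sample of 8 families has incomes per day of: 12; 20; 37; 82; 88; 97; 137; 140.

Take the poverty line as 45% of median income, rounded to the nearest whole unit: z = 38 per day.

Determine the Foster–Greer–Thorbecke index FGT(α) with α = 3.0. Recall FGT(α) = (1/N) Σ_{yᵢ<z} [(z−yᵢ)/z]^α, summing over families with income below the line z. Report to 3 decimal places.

Below z: 12, 20, 37 (q = 3 of N = 8).
Gap ratios (z−y)/z: (38−12)/38 = 0.6842; (38−20)/38 = 0.4737; (38−37)/38 = 0.0263.
Raised to α = 3.0: 0.32031; 0.10628; 0.00002.
Sum = 0.426611; FGT(3.0) = 0.426611 / 8 = 0.053.

0.053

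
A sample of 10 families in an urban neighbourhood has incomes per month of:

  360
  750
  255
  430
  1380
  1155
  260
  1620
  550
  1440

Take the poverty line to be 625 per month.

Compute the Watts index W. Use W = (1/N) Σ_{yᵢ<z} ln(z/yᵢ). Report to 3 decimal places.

Below the line: 255, 260, 360, 430, 550 (q = 5 of N = 10).
Log gaps: ln(625/255) = 0.8965; ln(625/260) = 0.8771; ln(625/360) = 0.5516; ln(625/430) = 0.3740; ln(625/550) = 0.1278.
W = 2.827006 / 10 = 0.283.

0.283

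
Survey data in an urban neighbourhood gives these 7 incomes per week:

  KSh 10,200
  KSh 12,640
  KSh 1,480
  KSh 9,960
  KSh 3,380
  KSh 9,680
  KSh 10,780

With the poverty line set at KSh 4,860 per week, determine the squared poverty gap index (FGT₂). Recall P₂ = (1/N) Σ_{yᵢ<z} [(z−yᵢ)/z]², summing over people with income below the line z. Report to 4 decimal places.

0.0823

Incomes under z: KSh 1,480, KSh 3,380 (q = 2 of N = 7).
Gap ratios (z−y)/z: (4860−1480)/4860 = 0.6955; (4860−3380)/4860 = 0.3045.
Squared: 0.4837; 0.0927.
Sum = 0.576420; P₂ = 0.576420 / 7 = 0.0823.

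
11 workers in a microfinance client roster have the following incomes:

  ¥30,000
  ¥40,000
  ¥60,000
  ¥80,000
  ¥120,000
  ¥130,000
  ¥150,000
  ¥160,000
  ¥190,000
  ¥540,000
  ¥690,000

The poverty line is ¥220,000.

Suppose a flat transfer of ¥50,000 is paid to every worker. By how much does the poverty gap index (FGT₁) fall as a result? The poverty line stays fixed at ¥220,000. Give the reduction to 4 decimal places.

0.1777

Before: below the line — ¥30,000, ¥40,000, ¥60,000, ¥80,000, ¥120,000, ¥130,000, ¥150,000, ¥160,000, ¥190,000; poverty gap index (FGT₁) = 0.421488.
After the ¥50,000 transfer: below the line — ¥80,000, ¥90,000, ¥110,000, ¥130,000, ¥170,000, ¥180,000, ¥200,000, ¥210,000; poverty gap index (FGT₁) = 0.243802.
Reduction = 0.421488 − 0.243802 = 0.1777.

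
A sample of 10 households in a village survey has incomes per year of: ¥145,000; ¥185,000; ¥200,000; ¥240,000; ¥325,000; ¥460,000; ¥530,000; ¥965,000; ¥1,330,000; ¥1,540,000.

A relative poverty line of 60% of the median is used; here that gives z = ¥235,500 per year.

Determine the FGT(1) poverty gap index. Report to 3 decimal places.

Below z: ¥145,000, ¥185,000, ¥200,000 (q = 3 of N = 10).
Gap ratios (z−y)/z: (235500−145000)/235500 = 0.3843; (235500−185000)/235500 = 0.2144; (235500−200000)/235500 = 0.1507.
Sum of shortfalls = 0.749469; P₁ averages over all N: 0.749469 / 10 = 0.075.

0.075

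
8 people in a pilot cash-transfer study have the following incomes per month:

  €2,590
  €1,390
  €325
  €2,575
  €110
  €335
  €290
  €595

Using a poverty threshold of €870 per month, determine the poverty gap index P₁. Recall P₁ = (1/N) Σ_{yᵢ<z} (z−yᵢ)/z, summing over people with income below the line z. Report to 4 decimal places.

Below z: €110, €290, €325, €335, €595 (q = 5 of N = 8).
Normalized shortfalls: (870−110)/870 = 0.8736; (870−290)/870 = 0.6667; (870−325)/870 = 0.6264; (870−335)/870 = 0.6149; (870−595)/870 = 0.3161.
Sum of shortfalls = 3.097701; P₁ averages over all N: 3.097701 / 8 = 0.3872.

0.3872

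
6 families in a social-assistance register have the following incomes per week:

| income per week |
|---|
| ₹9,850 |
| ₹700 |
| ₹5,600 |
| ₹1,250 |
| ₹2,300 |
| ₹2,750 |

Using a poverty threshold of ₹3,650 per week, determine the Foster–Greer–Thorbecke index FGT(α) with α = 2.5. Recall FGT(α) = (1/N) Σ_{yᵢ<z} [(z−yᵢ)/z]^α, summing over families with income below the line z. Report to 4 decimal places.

Incomes under z: ₹700, ₹1,250, ₹2,300, ₹2,750 (q = 4 of N = 6).
Relative gaps: (3650−700)/3650 = 0.8082; (3650−1250)/3650 = 0.6575; (3650−2300)/3650 = 0.3699; (3650−2750)/3650 = 0.2466.
Raised to α = 2.5: 0.58725; 0.35059; 0.08320; 0.03019.
Sum = 1.051224; FGT(2.5) = 1.051224 / 6 = 0.1752.

0.1752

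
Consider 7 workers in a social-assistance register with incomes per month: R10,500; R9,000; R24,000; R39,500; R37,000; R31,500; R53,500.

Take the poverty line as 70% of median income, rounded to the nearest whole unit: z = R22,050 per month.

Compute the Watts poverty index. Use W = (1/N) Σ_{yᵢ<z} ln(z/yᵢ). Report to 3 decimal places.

0.234

Below the line: R9,000, R10,500 (q = 2 of N = 7).
ln(z/y) terms: ln(22050/9000) = 0.8961; ln(22050/10500) = 0.7419.
W = 1.638025 / 7 = 0.234.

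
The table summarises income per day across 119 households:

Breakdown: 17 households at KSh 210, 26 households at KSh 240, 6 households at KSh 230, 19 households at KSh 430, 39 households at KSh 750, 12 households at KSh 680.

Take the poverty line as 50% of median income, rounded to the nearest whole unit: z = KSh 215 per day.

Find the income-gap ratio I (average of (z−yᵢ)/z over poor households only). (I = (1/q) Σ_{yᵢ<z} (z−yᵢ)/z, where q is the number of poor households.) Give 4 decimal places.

0.0233

Below the line: 17×KSh 210 (q = 17 of N = 119).
Shortfall ratios (z−y)/z: 0.0233 (×17); sum = 0.395349.
I averages over the q = 17 poor units only: 0.395349 / 17 = 0.0233.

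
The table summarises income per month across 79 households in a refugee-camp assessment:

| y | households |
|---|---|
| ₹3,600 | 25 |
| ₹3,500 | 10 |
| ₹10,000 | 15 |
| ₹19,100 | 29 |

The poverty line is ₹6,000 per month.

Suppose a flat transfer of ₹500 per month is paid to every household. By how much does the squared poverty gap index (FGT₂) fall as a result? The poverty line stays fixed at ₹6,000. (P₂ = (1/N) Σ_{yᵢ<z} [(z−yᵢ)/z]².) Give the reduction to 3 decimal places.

0.027

Before: below the line — 10×₹3,500, 25×₹3,600; squared poverty gap index (FGT₂) = 0.07261.
After the ₹500 transfer: below the line — 10×₹4,000, 25×₹4,100; squared poverty gap index (FGT₂) = 0.04580.
Reduction = 0.07261 − 0.04580 = 0.027.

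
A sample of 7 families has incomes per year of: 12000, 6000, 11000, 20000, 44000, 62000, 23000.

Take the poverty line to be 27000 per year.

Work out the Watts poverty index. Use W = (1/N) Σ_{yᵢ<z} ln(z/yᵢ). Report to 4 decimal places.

0.5248

Poor units: 6000, 11000, 12000, 20000, 23000 (q = 5 of N = 7).
Log shortfalls: ln(27000/6000) = 1.5041; ln(27000/11000) = 0.8979; ln(27000/12000) = 0.8109; ln(27000/20000) = 0.3001; ln(27000/23000) = 0.1603.
W = 3.673396 / 7 = 0.5248.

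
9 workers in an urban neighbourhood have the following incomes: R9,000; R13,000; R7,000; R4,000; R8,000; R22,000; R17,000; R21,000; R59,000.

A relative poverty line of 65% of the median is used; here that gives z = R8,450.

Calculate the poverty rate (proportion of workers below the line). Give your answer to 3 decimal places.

3 of the 9 workers have income below R8,450.
H = 3/9 = 0.333.

0.333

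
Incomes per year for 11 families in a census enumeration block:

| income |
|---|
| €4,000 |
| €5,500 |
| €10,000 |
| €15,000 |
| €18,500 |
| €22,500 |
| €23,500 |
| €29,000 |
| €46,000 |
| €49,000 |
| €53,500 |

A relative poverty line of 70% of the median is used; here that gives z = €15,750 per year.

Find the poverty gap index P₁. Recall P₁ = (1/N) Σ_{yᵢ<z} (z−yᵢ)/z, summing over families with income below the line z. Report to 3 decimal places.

Below the line: €4,000, €5,500, €10,000, €15,000 (q = 4 of N = 11).
Relative gaps: (15750−4000)/15750 = 0.7460; (15750−5500)/15750 = 0.6508; (15750−10000)/15750 = 0.3651; (15750−15000)/15750 = 0.0476.
Sum of shortfalls = 1.809524; P₁ averages over all N: 1.809524 / 11 = 0.165.

0.165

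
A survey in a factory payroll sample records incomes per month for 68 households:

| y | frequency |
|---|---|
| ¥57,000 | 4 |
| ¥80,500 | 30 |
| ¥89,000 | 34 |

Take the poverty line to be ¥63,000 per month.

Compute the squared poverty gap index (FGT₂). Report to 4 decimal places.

0.0005

Below the line: 4×¥57,000 (q = 4 of N = 68).
Gap ratios (z−y)/z: (63000−57000)/63000 = 0.0952 (×4).
Squared: 0.0091 (×4).
Sum = 0.036281; P₂ = 0.036281 / 68 = 0.0005.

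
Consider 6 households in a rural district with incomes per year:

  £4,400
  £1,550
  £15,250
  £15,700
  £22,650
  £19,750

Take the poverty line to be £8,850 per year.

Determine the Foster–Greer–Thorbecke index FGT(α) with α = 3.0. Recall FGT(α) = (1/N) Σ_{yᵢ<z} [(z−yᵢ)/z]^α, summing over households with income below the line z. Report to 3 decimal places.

Poor units: £1,550, £4,400 (q = 2 of N = 6).
Relative gaps: (8850−1550)/8850 = 0.8249; (8850−4400)/8850 = 0.5028.
Raised to α = 3.0: 0.56123; 0.12713.
Sum = 0.688358; FGT(3.0) = 0.688358 / 6 = 0.115.

0.115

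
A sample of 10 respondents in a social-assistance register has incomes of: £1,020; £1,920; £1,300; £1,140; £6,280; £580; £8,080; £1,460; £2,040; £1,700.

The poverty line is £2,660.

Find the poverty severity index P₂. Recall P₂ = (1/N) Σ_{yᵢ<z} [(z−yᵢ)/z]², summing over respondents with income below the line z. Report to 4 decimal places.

Below z: £580, £1,020, £1,140, £1,300, £1,460, £1,700, £1,920, £2,040 (q = 8 of N = 10).
Gap ratios (z−y)/z: (2660−580)/2660 = 0.7820; (2660−1020)/2660 = 0.6165; (2660−1140)/2660 = 0.5714; (2660−1300)/2660 = 0.5113; (2660−1460)/2660 = 0.4511; (2660−1700)/2660 = 0.3609; (2660−1920)/2660 = 0.2782; (2660−2040)/2660 = 0.2331.
Squared: 0.6115; 0.3801; 0.3265; 0.2614; 0.2035; 0.1303; 0.0774; 0.0543.
Sum = 2.045000; P₂ = 2.045000 / 10 = 0.2045.

0.2045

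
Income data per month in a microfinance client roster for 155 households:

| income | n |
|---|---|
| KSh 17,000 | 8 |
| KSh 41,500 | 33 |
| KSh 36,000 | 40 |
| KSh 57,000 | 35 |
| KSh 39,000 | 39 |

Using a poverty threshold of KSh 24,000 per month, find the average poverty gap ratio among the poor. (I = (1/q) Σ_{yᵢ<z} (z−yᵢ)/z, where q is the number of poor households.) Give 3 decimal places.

0.292

Below z: 8×KSh 17,000 (q = 8 of N = 155).
Shortfall ratios (z−y)/z: 0.2917 (×8); sum = 2.333333.
I averages over the q = 8 poor units only: 2.333333 / 8 = 0.292.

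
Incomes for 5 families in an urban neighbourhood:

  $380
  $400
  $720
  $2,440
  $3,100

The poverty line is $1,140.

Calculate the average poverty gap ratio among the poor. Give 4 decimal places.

0.5614

Below the line: $380, $400, $720 (q = 3 of N = 5).
Relative gaps: 0.6667, 0.6491, 0.3684; sum = 1.684211.
I averages over the q = 3 poor units only: 1.684211 / 3 = 0.5614.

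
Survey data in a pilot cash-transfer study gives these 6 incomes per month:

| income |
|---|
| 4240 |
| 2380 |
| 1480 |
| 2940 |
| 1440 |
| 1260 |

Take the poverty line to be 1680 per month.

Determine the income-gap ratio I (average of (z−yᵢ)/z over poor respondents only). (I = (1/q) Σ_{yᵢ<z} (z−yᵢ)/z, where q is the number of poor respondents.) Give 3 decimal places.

Poor units: 1260, 1440, 1480 (q = 3 of N = 6).
Shortfall ratios (z−y)/z: 0.2500, 0.1429, 0.1190; sum = 0.511905.
I averages over the q = 3 poor units only: 0.511905 / 3 = 0.171.

0.171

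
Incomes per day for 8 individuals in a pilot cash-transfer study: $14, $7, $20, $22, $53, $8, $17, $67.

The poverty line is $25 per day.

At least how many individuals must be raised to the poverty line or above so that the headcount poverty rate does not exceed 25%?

Currently q = 6 of N = 8 are below the line (H = 0.750).
A headcount ratio of at most 25% allows at most ⌊0.25 × 8⌋ = 2 poor individuals.
So at least 6 − 2 = 4 must be lifted.

4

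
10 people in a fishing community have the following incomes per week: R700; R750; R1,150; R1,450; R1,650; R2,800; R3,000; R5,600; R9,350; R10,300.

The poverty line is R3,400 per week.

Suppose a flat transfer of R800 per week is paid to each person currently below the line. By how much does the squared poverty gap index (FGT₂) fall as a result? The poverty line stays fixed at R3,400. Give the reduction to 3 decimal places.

0.133

Before: below the line — R700, R750, R1,150, R1,450, R1,650, R2,800, R3,000; squared poverty gap index (FGT₂) = 0.23149.
After the R800 transfer: below the line — R1,500, R1,550, R1,950, R2,250, R2,450; squared poverty gap index (FGT₂) = 0.09827.
Reduction = 0.23149 − 0.09827 = 0.133.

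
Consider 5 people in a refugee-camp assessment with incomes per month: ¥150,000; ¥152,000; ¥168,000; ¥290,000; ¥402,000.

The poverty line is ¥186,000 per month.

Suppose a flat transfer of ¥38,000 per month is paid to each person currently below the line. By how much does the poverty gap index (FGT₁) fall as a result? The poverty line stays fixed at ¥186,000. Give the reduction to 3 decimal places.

Before: below the line — ¥150,000, ¥152,000, ¥168,000; poverty gap index (FGT₁) = 0.09462.
After the ¥38,000 transfer: below the line — none; poverty gap index (FGT₁) = 0.00000.
Reduction = 0.09462 − 0.00000 = 0.095.

0.095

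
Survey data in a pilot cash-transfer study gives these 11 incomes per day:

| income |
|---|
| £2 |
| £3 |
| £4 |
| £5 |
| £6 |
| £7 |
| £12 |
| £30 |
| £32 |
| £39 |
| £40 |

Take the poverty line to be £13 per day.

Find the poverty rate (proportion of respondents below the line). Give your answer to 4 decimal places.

7 of the 11 respondents have income below £13.
H = 7/11 = 0.6364.

0.6364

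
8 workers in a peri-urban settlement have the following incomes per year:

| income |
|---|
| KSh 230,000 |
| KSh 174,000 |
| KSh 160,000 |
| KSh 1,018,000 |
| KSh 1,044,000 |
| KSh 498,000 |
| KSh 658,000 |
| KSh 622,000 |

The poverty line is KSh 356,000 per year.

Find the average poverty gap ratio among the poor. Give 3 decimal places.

Below z: KSh 160,000, KSh 174,000, KSh 230,000 (q = 3 of N = 8).
Shortfall ratios (z−y)/z: 0.5506, 0.5112, 0.3539; sum = 1.415730.
I averages over the q = 3 poor units only: 1.415730 / 3 = 0.472.

0.472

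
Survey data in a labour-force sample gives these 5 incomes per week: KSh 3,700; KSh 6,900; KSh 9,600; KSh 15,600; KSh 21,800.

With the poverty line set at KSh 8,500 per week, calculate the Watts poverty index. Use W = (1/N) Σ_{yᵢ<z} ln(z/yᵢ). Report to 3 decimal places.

Below the line: KSh 3,700, KSh 6,900 (q = 2 of N = 5).
Log shortfalls: ln(8500/3700) = 0.8317; ln(8500/6900) = 0.2085.
W = 1.040278 / 5 = 0.208.

0.208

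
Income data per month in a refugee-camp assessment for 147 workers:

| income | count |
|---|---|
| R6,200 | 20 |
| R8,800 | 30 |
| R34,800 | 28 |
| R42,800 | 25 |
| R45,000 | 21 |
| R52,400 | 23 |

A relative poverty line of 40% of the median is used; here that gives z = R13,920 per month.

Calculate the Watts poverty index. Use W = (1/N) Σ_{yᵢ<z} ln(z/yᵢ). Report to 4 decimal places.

0.2036

Poor units: 20×R6,200, 30×R8,800 (q = 50 of N = 147).
ln(z/y) terms: ln(13920/6200) = 0.8088 (×20); ln(13920/8800) = 0.4586 (×30).
W = 29.932795 / 147 = 0.2036.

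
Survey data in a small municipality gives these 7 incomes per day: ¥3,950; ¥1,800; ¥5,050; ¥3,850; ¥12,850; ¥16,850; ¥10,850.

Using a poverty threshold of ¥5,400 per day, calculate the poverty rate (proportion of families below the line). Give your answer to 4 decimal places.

4 of the 7 families have income below ¥5,400.
H = 4/7 = 0.5714.

0.5714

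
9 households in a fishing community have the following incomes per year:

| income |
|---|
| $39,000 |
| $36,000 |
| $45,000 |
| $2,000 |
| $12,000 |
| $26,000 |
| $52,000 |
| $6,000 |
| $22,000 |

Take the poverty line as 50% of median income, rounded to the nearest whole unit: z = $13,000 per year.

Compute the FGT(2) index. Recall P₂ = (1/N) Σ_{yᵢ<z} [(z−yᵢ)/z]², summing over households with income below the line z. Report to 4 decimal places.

Below the line: $2,000, $6,000, $12,000 (q = 3 of N = 9).
Relative gaps: (13000−2000)/13000 = 0.8462; (13000−6000)/13000 = 0.5385; (13000−12000)/13000 = 0.0769.
Squared: 0.7160; 0.2899; 0.0059.
Sum = 1.011834; P₂ = 1.011834 / 9 = 0.1124.

0.1124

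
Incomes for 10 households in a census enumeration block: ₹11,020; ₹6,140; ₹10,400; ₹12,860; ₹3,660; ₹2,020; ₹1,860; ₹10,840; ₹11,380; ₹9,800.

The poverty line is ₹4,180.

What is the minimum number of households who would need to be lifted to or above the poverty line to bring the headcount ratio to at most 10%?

3 of the 10 households are poor, so H = 3/10 = 0.300.
A headcount ratio of at most 10% allows at most ⌊0.10 × 10⌋ = 1 poor households.
So at least 3 − 1 = 2 must be lifted.

2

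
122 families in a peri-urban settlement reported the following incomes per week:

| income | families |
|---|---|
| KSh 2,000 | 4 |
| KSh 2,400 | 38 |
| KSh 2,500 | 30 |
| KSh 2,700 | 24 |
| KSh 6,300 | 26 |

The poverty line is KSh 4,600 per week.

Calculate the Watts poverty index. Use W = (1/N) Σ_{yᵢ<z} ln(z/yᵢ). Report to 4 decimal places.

0.4847

Below the line: 4×KSh 2,000, 38×KSh 2,400, 30×KSh 2,500, 24×KSh 2,700 (q = 96 of N = 122).
Log shortfalls: ln(4600/2000) = 0.8329 (×4); ln(4600/2400) = 0.6506 (×38); ln(4600/2500) = 0.6098 (×30); ln(4600/2700) = 0.5328 (×24).
W = 59.134240 / 122 = 0.4847.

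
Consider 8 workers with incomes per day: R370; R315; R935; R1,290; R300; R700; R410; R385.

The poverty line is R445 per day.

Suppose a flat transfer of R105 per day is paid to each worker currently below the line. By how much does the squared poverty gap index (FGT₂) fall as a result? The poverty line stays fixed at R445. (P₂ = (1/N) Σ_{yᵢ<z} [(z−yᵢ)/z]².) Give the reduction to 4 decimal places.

Before: below the line — R300, R315, R370, R385, R410; squared poverty gap index (FGT₂) = 0.030536.
After the R105 transfer: below the line — R405, R420; squared poverty gap index (FGT₂) = 0.001404.
Reduction = 0.030536 − 0.001404 = 0.0291.

0.0291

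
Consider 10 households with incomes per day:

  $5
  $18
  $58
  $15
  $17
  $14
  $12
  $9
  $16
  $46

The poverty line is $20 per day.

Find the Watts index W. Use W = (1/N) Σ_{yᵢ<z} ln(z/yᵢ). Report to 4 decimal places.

0.3831

Below the line: $5, $9, $12, $14, $15, $16, $17, $18 (q = 8 of N = 10).
Log gaps: ln(20/5) = 1.3863; ln(20/9) = 0.7985; ln(20/12) = 0.5108; ln(20/14) = 0.3567; ln(20/15) = 0.2877; ln(20/16) = 0.2231; ln(20/17) = 0.1625; ln(20/18) = 0.1054.
W = 3.831008 / 10 = 0.3831.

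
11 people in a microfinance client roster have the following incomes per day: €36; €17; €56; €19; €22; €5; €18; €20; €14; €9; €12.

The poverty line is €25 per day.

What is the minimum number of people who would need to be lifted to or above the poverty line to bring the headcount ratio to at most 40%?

5

Currently q = 9 of N = 11 are below the line (H = 0.818).
A headcount ratio of at most 40% allows at most ⌊0.40 × 11⌋ = 4 poor people.
So at least 9 − 4 = 5 must be lifted.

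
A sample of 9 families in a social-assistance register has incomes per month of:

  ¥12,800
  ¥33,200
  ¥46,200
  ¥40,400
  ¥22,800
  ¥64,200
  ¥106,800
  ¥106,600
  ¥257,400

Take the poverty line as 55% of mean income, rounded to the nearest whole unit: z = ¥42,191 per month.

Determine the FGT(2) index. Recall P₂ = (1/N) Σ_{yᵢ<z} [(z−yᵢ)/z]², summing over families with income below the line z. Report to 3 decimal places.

0.083

Below the line: ¥12,800, ¥22,800, ¥33,200, ¥40,400 (q = 4 of N = 9).
Normalized shortfalls: (42191−12800)/42191 = 0.6966; (42191−22800)/42191 = 0.4596; (42191−33200)/42191 = 0.2131; (42191−40400)/42191 = 0.0424.
Squared: 0.4853; 0.2112; 0.0454; 0.0018.
Sum = 0.743723; P₂ = 0.743723 / 9 = 0.083.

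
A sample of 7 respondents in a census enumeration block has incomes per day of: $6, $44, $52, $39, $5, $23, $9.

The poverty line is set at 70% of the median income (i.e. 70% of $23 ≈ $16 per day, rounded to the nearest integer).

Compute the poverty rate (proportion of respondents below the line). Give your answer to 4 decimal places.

3 of the 7 respondents have income below $16.
H = 3/7 = 0.4286.

0.4286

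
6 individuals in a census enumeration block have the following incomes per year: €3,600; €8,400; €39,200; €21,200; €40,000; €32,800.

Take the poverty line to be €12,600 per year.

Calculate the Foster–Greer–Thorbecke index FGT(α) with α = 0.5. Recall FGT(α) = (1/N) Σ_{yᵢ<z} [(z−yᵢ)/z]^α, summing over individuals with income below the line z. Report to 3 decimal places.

Below z: €3,600, €8,400 (q = 2 of N = 6).
Normalized shortfalls: (12600−3600)/12600 = 0.7143; (12600−8400)/12600 = 0.3333.
Raised to α = 0.5: 0.84515; 0.57735.
Sum = 1.422505; FGT(0.5) = 1.422505 / 6 = 0.237.

0.237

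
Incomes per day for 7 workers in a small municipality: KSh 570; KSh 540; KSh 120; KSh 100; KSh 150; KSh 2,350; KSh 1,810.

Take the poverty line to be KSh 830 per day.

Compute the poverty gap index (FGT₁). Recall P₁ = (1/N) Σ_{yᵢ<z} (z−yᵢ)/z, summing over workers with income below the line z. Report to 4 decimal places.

Poor units: KSh 100, KSh 120, KSh 150, KSh 540, KSh 570 (q = 5 of N = 7).
Shortfall ratios: (830−100)/830 = 0.8795; (830−120)/830 = 0.8554; (830−150)/830 = 0.8193; (830−540)/830 = 0.3494; (830−570)/830 = 0.3133.
Σ = 3.216867. Dividing by the full population N = 7 gives P₁ = 0.4596.

0.4596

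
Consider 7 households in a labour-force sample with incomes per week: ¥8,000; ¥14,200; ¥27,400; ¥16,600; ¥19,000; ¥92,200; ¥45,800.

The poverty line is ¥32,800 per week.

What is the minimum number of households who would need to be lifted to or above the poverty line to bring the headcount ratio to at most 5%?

Currently q = 5 of N = 7 are below the line (H = 0.714).
A headcount ratio of at most 5% allows at most ⌊0.05 × 7⌋ = 0 poor households.
So at least 5 − 0 = 5 must be lifted.

5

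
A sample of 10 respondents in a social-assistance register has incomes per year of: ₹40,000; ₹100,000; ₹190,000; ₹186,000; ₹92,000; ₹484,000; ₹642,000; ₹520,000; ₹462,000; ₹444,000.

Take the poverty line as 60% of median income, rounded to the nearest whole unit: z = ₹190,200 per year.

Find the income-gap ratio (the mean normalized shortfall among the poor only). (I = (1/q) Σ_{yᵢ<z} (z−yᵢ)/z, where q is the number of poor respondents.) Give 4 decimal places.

0.3607

Poor units: ₹40,000, ₹92,000, ₹100,000, ₹186,000, ₹190,000 (q = 5 of N = 10).
Shortfall ratios (z−y)/z: 0.7897, 0.5163, 0.4742, 0.0221, 0.0011; sum = 1.803365.
I averages over the q = 5 poor units only: 1.803365 / 5 = 0.3607.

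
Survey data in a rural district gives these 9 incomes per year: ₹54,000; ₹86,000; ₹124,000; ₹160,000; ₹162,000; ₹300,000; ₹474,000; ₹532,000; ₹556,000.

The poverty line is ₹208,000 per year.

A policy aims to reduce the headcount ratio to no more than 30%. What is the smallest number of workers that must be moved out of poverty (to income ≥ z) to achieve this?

Currently q = 5 of N = 9 are below the line (H = 0.556).
A headcount ratio of at most 30% allows at most ⌊0.30 × 9⌋ = 2 poor workers.
So at least 5 − 2 = 3 must be lifted.

3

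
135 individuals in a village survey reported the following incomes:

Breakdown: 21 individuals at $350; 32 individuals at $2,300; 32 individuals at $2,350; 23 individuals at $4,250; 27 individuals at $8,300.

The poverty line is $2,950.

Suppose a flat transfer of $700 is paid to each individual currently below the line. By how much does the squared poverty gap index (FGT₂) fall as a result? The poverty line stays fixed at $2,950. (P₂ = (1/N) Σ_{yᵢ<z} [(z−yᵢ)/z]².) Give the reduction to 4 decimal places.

0.0776

Before: below the line — 21×$350, 32×$2,300, 32×$2,350; squared poverty gap index (FGT₂) = 0.142147.
After the $700 transfer: below the line — 21×$1,050; squared poverty gap index (FGT₂) = 0.064528.
Reduction = 0.142147 − 0.064528 = 0.0776.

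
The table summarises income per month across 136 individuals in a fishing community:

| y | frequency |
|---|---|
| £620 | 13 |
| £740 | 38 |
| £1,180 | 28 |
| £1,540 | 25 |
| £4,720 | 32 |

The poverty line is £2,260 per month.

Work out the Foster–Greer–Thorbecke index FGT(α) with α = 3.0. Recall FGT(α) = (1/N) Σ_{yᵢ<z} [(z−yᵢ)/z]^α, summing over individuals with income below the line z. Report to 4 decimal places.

0.1499

Poor units: 13×£620, 38×£740, 28×£1,180, 25×£1,540 (q = 104 of N = 136).
Relative gaps: (2260−620)/2260 = 0.7257 (×13); (2260−740)/2260 = 0.6726 (×38); (2260−1180)/2260 = 0.4779 (×28); (2260−1540)/2260 = 0.3186 (×25).
Raised to α = 3.0: 0.38213 (×13); 0.30423 (×38); 0.10913 (×28); 0.03233 (×25).
Sum = 20.392491; FGT(3.0) = 20.392491 / 136 = 0.1499.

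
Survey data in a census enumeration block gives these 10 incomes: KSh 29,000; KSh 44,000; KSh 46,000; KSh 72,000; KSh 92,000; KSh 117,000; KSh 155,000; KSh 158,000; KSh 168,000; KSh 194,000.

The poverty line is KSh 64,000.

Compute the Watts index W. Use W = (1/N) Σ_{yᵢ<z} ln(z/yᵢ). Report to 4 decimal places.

Poor units: KSh 29,000, KSh 44,000, KSh 46,000 (q = 3 of N = 10).
Log gaps: ln(64000/29000) = 0.7916; ln(64000/44000) = 0.3747; ln(64000/46000) = 0.3302.
W = 1.496522 / 10 = 0.1497.

0.1497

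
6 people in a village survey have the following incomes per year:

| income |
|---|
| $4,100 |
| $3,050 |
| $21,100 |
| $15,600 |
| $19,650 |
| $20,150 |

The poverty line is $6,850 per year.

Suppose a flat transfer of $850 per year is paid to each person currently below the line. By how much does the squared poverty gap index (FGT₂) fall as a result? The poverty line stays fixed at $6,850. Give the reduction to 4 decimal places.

Before: below the line — $3,050, $4,100; squared poverty gap index (FGT₂) = 0.078152.
After the $850 transfer: below the line — $3,900, $4,950; squared poverty gap index (FGT₂) = 0.043733.
Reduction = 0.078152 − 0.043733 = 0.0344.

0.0344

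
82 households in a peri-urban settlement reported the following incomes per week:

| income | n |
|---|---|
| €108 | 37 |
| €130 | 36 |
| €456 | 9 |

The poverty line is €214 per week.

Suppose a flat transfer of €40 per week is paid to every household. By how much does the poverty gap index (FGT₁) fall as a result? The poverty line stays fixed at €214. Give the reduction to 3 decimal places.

0.166

Before: below the line — 37×€108, 36×€130; poverty gap index (FGT₁) = 0.39583.
After the €40 transfer: below the line — 37×€148, 36×€170; poverty gap index (FGT₁) = 0.22943.
Reduction = 0.39583 − 0.22943 = 0.166.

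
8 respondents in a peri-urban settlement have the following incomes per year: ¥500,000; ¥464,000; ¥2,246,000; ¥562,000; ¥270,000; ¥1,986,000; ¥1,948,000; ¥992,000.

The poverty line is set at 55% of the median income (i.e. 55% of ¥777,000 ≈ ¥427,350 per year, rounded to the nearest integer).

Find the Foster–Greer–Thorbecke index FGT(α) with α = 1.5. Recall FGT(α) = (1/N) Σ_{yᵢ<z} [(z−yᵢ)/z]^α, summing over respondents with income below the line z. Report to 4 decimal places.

0.0279

Incomes under z: ¥270,000 (q = 1 of N = 8).
Relative gaps: (427350−270000)/427350 = 0.3682.
Raised to α = 1.5: 0.22342.
Sum = 0.223421; FGT(1.5) = 0.223421 / 8 = 0.0279.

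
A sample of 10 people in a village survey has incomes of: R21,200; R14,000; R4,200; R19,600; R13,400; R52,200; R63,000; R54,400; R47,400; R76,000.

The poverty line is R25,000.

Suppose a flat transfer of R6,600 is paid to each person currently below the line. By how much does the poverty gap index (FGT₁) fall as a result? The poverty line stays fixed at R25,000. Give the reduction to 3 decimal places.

0.116

Before: below the line — R4,200, R13,400, R14,000, R19,600, R21,200; poverty gap index (FGT₁) = 0.21040.
After the R6,600 transfer: below the line — R10,800, R20,000, R20,600; poverty gap index (FGT₁) = 0.09440.
Reduction = 0.21040 − 0.09440 = 0.116.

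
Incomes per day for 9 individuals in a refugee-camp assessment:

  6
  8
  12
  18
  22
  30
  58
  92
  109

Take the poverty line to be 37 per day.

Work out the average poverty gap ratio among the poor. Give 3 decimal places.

0.568

Incomes under z: 6, 8, 12, 18, 22, 30 (q = 6 of N = 9).
Relative gaps: 0.8378, 0.7838, 0.6757, 0.5135, 0.4054, 0.1892; sum = 3.405405.
I averages over the q = 6 poor units only: 3.405405 / 6 = 0.568.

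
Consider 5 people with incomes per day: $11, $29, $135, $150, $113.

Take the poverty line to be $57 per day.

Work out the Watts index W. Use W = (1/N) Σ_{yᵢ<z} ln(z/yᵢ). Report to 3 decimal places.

0.464

Poor units: $11, $29 (q = 2 of N = 5).
ln(z/y) terms: ln(57/11) = 1.6452; ln(57/29) = 0.6758.
W = 2.320911 / 5 = 0.464.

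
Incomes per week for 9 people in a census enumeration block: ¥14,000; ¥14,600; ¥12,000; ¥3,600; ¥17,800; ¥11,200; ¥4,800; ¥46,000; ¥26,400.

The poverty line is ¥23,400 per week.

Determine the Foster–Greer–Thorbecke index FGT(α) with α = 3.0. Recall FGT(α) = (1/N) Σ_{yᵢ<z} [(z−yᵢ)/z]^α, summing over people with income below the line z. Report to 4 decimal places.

0.1663

Poor units: ¥3,600, ¥4,800, ¥11,200, ¥12,000, ¥14,000, ¥14,600, ¥17,800 (q = 7 of N = 9).
Shortfall ratios: (23400−3600)/23400 = 0.8462; (23400−4800)/23400 = 0.7949; (23400−11200)/23400 = 0.5214; (23400−12000)/23400 = 0.4872; (23400−14000)/23400 = 0.4017; (23400−14600)/23400 = 0.3761; (23400−17800)/23400 = 0.2393.
Raised to α = 3.0: 0.60583; 0.50222; 0.14172; 0.11563; 0.06482; 0.05319; 0.01371.
Sum = 1.497109; FGT(3.0) = 1.497109 / 9 = 0.1663.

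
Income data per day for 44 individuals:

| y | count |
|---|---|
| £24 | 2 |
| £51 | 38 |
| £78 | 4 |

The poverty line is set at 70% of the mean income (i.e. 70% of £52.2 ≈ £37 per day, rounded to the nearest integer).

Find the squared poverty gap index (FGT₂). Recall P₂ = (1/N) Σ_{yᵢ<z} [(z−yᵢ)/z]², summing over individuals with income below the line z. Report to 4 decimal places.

Incomes under z: 2×£24 (q = 2 of N = 44).
Gap ratios (z−y)/z: (37−24)/37 = 0.3514 (×2).
Squared: 0.1234 (×2).
Sum = 0.246896; P₂ = 0.246896 / 44 = 0.0056.

0.0056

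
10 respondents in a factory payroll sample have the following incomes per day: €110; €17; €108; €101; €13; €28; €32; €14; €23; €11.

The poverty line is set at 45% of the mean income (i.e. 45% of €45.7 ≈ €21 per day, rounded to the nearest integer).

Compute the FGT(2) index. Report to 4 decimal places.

Incomes under z: €11, €13, €14, €17 (q = 4 of N = 10).
Shortfall ratios: (21−11)/21 = 0.4762; (21−13)/21 = 0.3810; (21−14)/21 = 0.3333; (21−17)/21 = 0.1905.
Squared: 0.2268; 0.1451; 0.1111; 0.0363.
Sum = 0.519274; P₂ = 0.519274 / 10 = 0.0519.

0.0519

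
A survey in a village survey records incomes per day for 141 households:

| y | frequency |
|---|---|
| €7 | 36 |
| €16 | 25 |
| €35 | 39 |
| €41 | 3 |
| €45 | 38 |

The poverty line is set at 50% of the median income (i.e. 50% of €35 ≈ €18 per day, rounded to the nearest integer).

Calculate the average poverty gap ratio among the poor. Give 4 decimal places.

Below z: 36×€7, 25×€16 (q = 61 of N = 141).
Relative gaps: 0.6111 (×36), 0.1111 (×25); sum = 24.777778.
The income-gap ratio divides by q (the poor only): 24.777778 / 61 = 0.4062.

0.4062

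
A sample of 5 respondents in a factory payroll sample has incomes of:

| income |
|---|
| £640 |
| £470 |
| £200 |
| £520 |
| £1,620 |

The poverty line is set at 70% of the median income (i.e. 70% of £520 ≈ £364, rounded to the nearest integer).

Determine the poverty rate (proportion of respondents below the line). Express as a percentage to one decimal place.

1 of the 5 respondents have income below £364.
H = 1/5 = 20.0%.

20.0%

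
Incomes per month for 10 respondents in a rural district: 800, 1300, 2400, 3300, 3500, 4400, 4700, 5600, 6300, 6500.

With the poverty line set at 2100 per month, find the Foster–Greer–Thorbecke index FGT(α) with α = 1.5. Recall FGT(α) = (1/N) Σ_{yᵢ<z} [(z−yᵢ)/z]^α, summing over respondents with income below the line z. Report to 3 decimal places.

0.072

Below z: 800, 1300 (q = 2 of N = 10).
Gap ratios (z−y)/z: (2100−800)/2100 = 0.6190; (2100−1300)/2100 = 0.3810.
Raised to α = 1.5: 0.48706; 0.23513.
Sum = 0.722193; FGT(1.5) = 0.722193 / 10 = 0.072.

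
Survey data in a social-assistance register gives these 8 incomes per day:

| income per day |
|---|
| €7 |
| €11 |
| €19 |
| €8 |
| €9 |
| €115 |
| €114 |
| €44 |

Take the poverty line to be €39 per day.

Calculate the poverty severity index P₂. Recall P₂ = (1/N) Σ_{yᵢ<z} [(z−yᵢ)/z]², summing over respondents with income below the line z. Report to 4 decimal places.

Poor units: €7, €8, €9, €11, €19 (q = 5 of N = 8).
Gap ratios (z−y)/z: (39−7)/39 = 0.8205; (39−8)/39 = 0.7949; (39−9)/39 = 0.7692; (39−11)/39 = 0.7179; (39−19)/39 = 0.5128.
Squared: 0.6732; 0.6318; 0.5917; 0.5155; 0.2630.
Sum = 2.675214; P₂ = 2.675214 / 8 = 0.3344.

0.3344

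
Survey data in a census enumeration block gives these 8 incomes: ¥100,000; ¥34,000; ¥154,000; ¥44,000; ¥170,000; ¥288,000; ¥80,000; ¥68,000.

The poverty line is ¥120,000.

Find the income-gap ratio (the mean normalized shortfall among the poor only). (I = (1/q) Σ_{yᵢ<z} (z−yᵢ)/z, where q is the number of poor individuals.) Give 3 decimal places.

0.457

Incomes under z: ¥34,000, ¥44,000, ¥68,000, ¥80,000, ¥100,000 (q = 5 of N = 8).
Shortfall ratios (z−y)/z: 0.7167, 0.6333, 0.4333, 0.3333, 0.1667; sum = 2.283333.
I averages over the q = 5 poor units only: 2.283333 / 5 = 0.457.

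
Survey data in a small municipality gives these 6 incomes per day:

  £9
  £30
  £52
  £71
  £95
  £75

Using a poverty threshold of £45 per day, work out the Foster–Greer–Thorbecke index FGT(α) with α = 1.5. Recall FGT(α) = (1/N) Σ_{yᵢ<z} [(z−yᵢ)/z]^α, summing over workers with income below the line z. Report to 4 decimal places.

Below the line: £9, £30 (q = 2 of N = 6).
Shortfall ratios: (45−9)/45 = 0.8000; (45−30)/45 = 0.3333.
Raised to α = 1.5: 0.71554; 0.19245.
Sum = 0.907992; FGT(1.5) = 0.907992 / 6 = 0.1513.

0.1513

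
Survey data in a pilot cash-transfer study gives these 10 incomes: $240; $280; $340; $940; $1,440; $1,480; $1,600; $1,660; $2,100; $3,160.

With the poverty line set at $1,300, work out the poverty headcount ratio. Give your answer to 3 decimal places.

0.400

4 of the 10 individuals have income below $1,300.
H = 4/10 = 0.400.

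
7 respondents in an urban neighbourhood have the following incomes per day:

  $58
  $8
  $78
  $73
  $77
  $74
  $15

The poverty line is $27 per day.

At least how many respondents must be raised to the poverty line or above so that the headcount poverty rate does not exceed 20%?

2 of the 7 respondents are poor, so H = 2/7 = 0.286.
A headcount ratio of at most 20% allows at most ⌊0.20 × 7⌋ = 1 poor respondents.
So at least 2 − 1 = 1 must be lifted.

1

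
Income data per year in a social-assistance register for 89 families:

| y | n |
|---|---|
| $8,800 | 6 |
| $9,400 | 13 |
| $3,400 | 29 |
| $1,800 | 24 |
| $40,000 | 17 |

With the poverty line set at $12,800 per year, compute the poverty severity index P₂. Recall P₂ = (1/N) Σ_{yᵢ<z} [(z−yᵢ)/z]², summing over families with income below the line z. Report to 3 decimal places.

Below z: 24×$1,800, 29×$3,400, 6×$8,800, 13×$9,400 (q = 72 of N = 89).
Shortfall ratios: (12800−1800)/12800 = 0.8594 (×24); (12800−3400)/12800 = 0.7344 (×29); (12800−8800)/12800 = 0.3125 (×6); (12800−9400)/12800 = 0.2656 (×13).
Squared: 0.7385 (×24); 0.5393 (×29); 0.0977 (×6); 0.0706 (×13).
Sum = 34.867676; P₂ = 34.867676 / 89 = 0.392.

0.392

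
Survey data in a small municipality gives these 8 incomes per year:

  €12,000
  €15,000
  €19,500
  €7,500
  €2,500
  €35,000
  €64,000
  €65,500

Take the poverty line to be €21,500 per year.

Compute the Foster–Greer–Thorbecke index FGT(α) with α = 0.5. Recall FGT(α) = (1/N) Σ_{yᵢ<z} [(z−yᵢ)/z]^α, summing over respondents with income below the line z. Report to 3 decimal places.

0.408

Below the line: €2,500, €7,500, €12,000, €15,000, €19,500 (q = 5 of N = 8).
Gap ratios (z−y)/z: (21500−2500)/21500 = 0.8837; (21500−7500)/21500 = 0.6512; (21500−12000)/21500 = 0.4419; (21500−15000)/21500 = 0.3023; (21500−19500)/21500 = 0.0930.
Raised to α = 0.5: 0.94006; 0.80695; 0.66473; 0.54984; 0.30500.
Sum = 3.266575; FGT(0.5) = 3.266575 / 8 = 0.408.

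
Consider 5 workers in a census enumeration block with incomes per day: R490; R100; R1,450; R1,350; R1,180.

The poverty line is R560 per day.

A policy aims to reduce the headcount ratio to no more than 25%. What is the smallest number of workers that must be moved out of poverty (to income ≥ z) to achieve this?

Currently q = 2 of N = 5 are below the line (H = 0.400).
A headcount ratio of at most 25% allows at most ⌊0.25 × 5⌋ = 1 poor workers.
So at least 2 − 1 = 1 must be lifted.

1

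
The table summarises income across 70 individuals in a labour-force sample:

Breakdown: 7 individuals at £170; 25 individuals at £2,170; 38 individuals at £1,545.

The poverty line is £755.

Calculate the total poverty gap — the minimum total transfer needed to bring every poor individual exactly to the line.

£4,095

Poor units: 7×£170 (q = 7 of N = 70).
Individual gaps: 7×(755−170) = 4095.
Aggregate gap = £4,095.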